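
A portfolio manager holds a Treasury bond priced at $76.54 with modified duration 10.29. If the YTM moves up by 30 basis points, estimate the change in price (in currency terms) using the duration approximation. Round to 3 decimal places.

-$2.363

Duration approximation: ΔP/P ≈ -D_mod · Δy = -10.29 × (+0.003) = -0.030870.
ΔP ≈ 76.54 × (-0.030870) = -2.3627898.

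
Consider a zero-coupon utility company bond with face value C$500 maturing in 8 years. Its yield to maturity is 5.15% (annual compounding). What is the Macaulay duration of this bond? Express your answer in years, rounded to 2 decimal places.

8.00 years

A zero-coupon bond has a single cash flow at maturity, so its Macaulay duration equals its maturity: 8 years.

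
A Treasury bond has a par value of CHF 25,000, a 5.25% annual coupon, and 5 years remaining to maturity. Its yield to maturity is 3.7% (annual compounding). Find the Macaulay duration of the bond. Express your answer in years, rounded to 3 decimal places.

4.543 years

Periodic yield y = 0.037. Discount each cash flow and weight by its year:
  t   CF        PV=CF/(1+0.037)^t    t·PV
  1     1,312.50     1,265.6702     1,265.6702
  2     1,312.50     1,220.5113     2,441.0226
  3     1,312.50     1,176.9636     3,530.8909
  4     1,312.50     1,134.9697     4,539.8790
  5    26,312.50    21,941.6019   109,708.0095
  Σ                 26,739.7168   121,485.4722
Price P = Σ PV = 26,739.7168.
Macaulay duration = Σ(t·PV) / P = 121,485.4722 / 26,739.7168 = 4.54326 years.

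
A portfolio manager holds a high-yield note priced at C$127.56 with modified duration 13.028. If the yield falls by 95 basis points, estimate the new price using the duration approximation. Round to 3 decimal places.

Duration approximation: ΔP/P ≈ -D_mod · Δy = -13.028 × (-0.0095) = +0.123766.
New price ≈ 127.56 × (1 + 0.123766) = 143.34759096.

C$143.348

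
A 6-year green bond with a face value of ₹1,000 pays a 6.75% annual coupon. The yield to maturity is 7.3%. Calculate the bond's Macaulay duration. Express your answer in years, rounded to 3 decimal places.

Periodic yield y = 0.073. Discount each cash flow and weight by its year:
  t   CF        PV=CF/(1+0.073)^t    t·PV
  1        67.50        62.9077        62.9077
  2        67.50        58.6279       117.2558
  3        67.50        54.6392       163.9177
  4        67.50        50.9219       203.6877
  5        67.50        47.4575       237.2877
  6     1,067.50       699.4707     4,196.8244
  Σ                    974.0251     4,981.8811
Price P = Σ PV = 974.0251.
Macaulay duration = Σ(t·PV) / P = 4,981.8811 / 974.0251 = 5.11474 years.

5.115 years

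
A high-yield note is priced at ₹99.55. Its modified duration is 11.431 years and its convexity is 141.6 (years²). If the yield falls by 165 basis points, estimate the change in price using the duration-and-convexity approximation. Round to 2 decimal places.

+₹20.70

Duration effect: -D_mod·Δy = -11.431 × (-0.0165) = +0.1886115
Convexity effect: ½·C·(Δy)² = 0.5 × 141.6 × (-0.0165)² = +0.0192753
ΔP/P ≈ +0.1886115 + 0.0192753 = +0.2078868
ΔP ≈ 99.55 × (+0.2078868) = +20.69513094.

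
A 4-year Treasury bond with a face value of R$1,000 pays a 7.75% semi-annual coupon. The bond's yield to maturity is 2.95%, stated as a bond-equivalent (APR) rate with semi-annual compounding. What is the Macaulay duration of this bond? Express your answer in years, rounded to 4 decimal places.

Periodic yield y = 0.01475. Discount each cash flow and weight by its period:
  t   CF        PV=CF/(1+0.01475)^t    t·PV
  1        38.75        38.1867        38.1867
  2        38.75        37.6317        75.2634
  3        38.75        37.0847       111.2540
  4        38.75        36.5456       146.1825
  5        38.75        36.0144       180.0721
  6        38.75        35.4909       212.9456
  7        38.75        34.9750       244.8253
  8     1,038.75       923.9289     7,391.4313
  Σ                  1,179.8580     8,400.1609
Price P = Σ PV = 1,179.8580.
Macaulay duration = Σ(t·PV) / P = 8,400.1609 / 1,179.8580 = 7.11964 half-year periods.
In years: 7.11964 / 2 = 3.55982 years.

3.5598 years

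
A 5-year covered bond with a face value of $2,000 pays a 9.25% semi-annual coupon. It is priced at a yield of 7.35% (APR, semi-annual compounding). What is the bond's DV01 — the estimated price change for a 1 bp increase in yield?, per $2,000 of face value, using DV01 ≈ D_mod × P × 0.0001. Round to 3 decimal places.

$0.864

Periodic yield y = 0.03675.
  t   CF        PV=CF/(1+0.03675)^t    t·PV
  1        92.50        89.2211        89.2211
  2        92.50        86.0585       172.1169
  3        92.50        83.0079       249.0238
  4        92.50        80.0655       320.2621
  5        92.50        77.2274       386.1371
  6        92.50        74.4899       446.9395
  7        92.50        71.8494       502.9461
  8        92.50        69.3026       554.4206
  9        92.50        66.8460       601.6139
  10    2,092.50     1,458.5624    14,585.6244
  Σ                  2,156.6308    17,908.3056
P = 2,156.6308; D_Mac = 8.30383 half-year periods = 4.15192 yrs; D_mod = 4.00474 yrs.
DV01 ≈ 4.00474 × 2,156.6308 × 0.0001 = 0.863675.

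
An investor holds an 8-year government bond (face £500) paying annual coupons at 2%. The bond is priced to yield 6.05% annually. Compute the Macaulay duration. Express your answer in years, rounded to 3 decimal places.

Periodic yield y = 0.0605. Discount each cash flow and weight by its year:
  t   CF        PV=CF/(1+0.0605)^t    t·PV
  1        10.00         9.4295         9.4295
  2        10.00         8.8916        17.7831
  3        10.00         8.3843        25.1530
  4        10.00         7.9060        31.6240
  5        10.00         7.4550        37.2749
  6        10.00         7.0297        42.1781
  7        10.00         6.6287        46.4006
  8       510.00       318.7754     2,550.2032
  Σ                    374.5001     2,760.0464
Price P = Σ PV = 374.5001.
Macaulay duration = Σ(t·PV) / P = 2,760.0464 / 374.5001 = 7.36995 years.

7.370 years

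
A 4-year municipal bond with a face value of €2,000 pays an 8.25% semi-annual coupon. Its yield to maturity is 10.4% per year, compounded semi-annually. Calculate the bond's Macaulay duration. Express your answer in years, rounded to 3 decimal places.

3.465 years

Periodic yield y = 0.052. Discount each cash flow and weight by its period:
  t   CF        PV=CF/(1+0.052)^t    t·PV
  1        82.50        78.4221        78.4221
  2        82.50        74.5457       149.0914
  3        82.50        70.8609       212.5827
  4        82.50        67.3583       269.4331
  5        82.50        64.0288       320.1439
  6        82.50        60.8639       365.1832
  7        82.50        57.8554       404.9877
  8     2,082.50     1,388.2225    11,105.7803
  Σ                  1,862.1575    12,905.6243
Price P = Σ PV = 1,862.1575.
Macaulay duration = Σ(t·PV) / P = 12,905.6243 / 1,862.1575 = 6.93047 half-year periods.
In years: 6.93047 / 2 = 3.46523 years.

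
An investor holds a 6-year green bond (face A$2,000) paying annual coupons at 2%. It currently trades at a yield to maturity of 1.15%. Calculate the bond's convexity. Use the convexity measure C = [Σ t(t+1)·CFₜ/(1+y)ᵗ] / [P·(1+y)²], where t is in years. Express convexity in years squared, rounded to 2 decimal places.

With y = 0.0115:
  t   CF        PV=CF/(1+0.0115)^t    t·PV        t(t+1)·PV
  1        40.00        39.5452        39.5452          79.0905
  2        40.00        39.0956        78.1913         234.5738
  3        40.00        38.6511       115.9534         463.8137
  4        40.00        38.2117       152.8468         764.2341
  5        40.00        37.7773       188.8863       1,133.3181
  6     2,040.00     1,904.7362    11,428.4174      79,998.9221
  Σ                  2,098.0172    12,003.8405      82,673.9522
P = 2,098.0172.
Convexity = Σ t(t+1)·PV / [P·(1+y)²] = 82,673.9522 / (2,098.0172 × 1.023132) = 38.51482.

38.51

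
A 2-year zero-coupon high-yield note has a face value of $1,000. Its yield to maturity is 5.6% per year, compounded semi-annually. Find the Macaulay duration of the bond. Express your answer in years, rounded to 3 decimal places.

2.000 years

A zero-coupon bond has a single cash flow at maturity, so its Macaulay duration equals its maturity: 2 years.
(Equivalently: 4 semi-annual periods ÷ 2 = 2 years.)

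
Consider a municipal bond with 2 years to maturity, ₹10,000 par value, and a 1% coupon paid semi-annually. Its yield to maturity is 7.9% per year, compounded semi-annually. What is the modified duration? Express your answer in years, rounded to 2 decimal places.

1.91 years

Periodic yield y = 0.0395. First find Macaulay duration:
  t   CF        PV=CF/(1+0.0395)^t    t·PV
  1        50.00        48.1000        48.1000
  2        50.00        46.2723        92.5446
  3        50.00        44.5140       133.5420
  4    10,050.00     8,607.3227    34,429.2909
  Σ                  8,746.2091    34,703.4775
P = 8,746.2091; Macaulay duration = 34,703.4775 / 8,746.2091 = 3.96783 half-year periods = 1.98392 years.
Modified duration = D_Mac / (1 + y) = 1.98392 / 1.0395 = 1.90853 years.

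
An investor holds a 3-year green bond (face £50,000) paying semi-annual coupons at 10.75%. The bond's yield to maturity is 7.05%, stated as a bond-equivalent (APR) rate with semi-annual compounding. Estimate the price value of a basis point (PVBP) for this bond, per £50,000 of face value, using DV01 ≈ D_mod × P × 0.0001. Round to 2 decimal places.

£14.12

Periodic yield y = 0.03525.
  t   CF        PV=CF/(1+0.03525)^t    t·PV
  1     2,687.50     2,595.9913     2,595.9913
  2     2,687.50     2,507.5985     5,015.1969
  3     2,687.50     2,422.2154     7,266.6461
  4     2,687.50     2,339.7395     9,358.9582
  5     2,687.50     2,260.0720    11,300.3601
  6    52,687.50    42,799.2498   256,795.4990
  Σ                 54,924.8665   292,332.6516
P = 54,924.8665; D_Mac = 5.32241 half-year periods = 2.66120 yrs; D_mod = 2.57059 yrs.
DV01 ≈ 2.57059 × 54,924.8665 × 0.0001 = 14.118940.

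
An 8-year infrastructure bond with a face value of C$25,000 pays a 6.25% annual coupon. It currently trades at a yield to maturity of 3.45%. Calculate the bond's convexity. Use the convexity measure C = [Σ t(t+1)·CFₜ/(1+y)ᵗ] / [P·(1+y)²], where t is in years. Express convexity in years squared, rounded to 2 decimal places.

With y = 0.0345:
  t   CF        PV=CF/(1+0.0345)^t    t·PV        t(t+1)·PV
  1     1,562.50     1,510.3915     1,510.3915       3,020.7830
  2     1,562.50     1,460.0208     2,920.0416       8,760.1247
  3     1,562.50     1,411.3299     4,233.9897      16,935.9587
  4     1,562.50     1,364.2628     5,457.0513      27,285.2566
  5     1,562.50     1,318.7654     6,593.8271      39,562.9626
  6     1,562.50     1,274.7853     7,648.7120      53,540.9837
  7     1,562.50     1,232.2719     8,625.9036      69,007.2289
  8    26,562.50    20,249.9981   161,999.9850   1,457,999.8651
  Σ                 29,821.8258   198,989.9017   1,676,113.1634
P = 29,821.8258.
Convexity = Σ t(t+1)·PV / [P·(1+y)²] = 1,676,113.1634 / (29,821.8258 × 1.070190) = 52.51799.

52.52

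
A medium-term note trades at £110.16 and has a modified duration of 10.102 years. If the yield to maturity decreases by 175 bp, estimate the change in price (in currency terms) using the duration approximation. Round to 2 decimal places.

+£19.47

Duration approximation: ΔP/P ≈ -D_mod · Δy = -10.102 × (-0.0175) = +0.176785.
ΔP ≈ 110.16 × (+0.176785) = +19.4746356.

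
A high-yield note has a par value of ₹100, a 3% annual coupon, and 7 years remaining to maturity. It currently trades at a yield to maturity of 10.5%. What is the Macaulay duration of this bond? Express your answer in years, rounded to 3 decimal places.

Periodic yield y = 0.105. Discount each cash flow and weight by its year:
  t   CF        PV=CF/(1+0.105)^t    t·PV
  1         3.00         2.7149         2.7149
  2         3.00         2.4570         4.9139
  3         3.00         2.2235         6.6705
  4         3.00         2.0122         8.0488
  5         3.00         1.8210         9.1050
  6         3.00         1.6480         9.8878
  7       103.00        51.2037       358.4258
  Σ                     64.0802       399.7667
Price P = Σ PV = 64.0802.
Macaulay duration = Σ(t·PV) / P = 399.7667 / 64.0802 = 6.23853 years.

6.239 years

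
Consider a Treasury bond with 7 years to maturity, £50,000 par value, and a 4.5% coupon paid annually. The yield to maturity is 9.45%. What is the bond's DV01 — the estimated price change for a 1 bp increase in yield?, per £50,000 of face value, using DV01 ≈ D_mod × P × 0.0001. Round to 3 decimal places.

Periodic yield y = 0.0945.
  t   CF        PV=CF/(1+0.0945)^t    t·PV
  1     2,250.00     2,055.7332     2,055.7332
  2     2,250.00     1,878.2396     3,756.4791
  3     2,250.00     1,716.0709     5,148.2126
  4     2,250.00     1,567.9040     6,271.6158
  5     2,250.00     1,432.5299     7,162.6494
  6     2,250.00     1,308.8441     7,853.0647
  7    52,250.00    27,770.0034   194,390.0240
  Σ                 37,729.3250   226,637.7789
P = 37,729.3250; D_Mac = 6.00694 yrs; D_mod = 5.48830 yrs.
DV01 ≈ 5.48830 × 37,729.3250 × 0.0001 = 20.706969.

£20.707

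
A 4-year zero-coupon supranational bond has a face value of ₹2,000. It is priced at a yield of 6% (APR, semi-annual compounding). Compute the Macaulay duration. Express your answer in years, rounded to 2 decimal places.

4.00 years

A zero-coupon bond has a single cash flow at maturity, so its Macaulay duration equals its maturity: 4 years.
(Equivalently: 8 semi-annual periods ÷ 2 = 4 years.)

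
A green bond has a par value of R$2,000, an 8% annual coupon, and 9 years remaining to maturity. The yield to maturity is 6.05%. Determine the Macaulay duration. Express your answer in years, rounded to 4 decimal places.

Periodic yield y = 0.0605. Discount each cash flow and weight by its year:
  t   CF        PV=CF/(1+0.0605)^t    t·PV
  1       160.00       150.8722       150.8722
  2       160.00       142.2652       284.5304
  3       160.00       134.1492       402.4475
  4       160.00       126.4961       505.9846
  5       160.00       119.2797       596.3986
  6       160.00       112.4750       674.8499
  7       160.00       106.0584       742.4091
  8       160.00       100.0080       800.0637
  9     2,160.00     1,273.0859    11,457.7728
  Σ                  2,264.6897    15,615.3288
Price P = Σ PV = 2,264.6897.
Macaulay duration = Σ(t·PV) / P = 15,615.3288 / 2,264.6897 = 6.89513 years.

6.8951 years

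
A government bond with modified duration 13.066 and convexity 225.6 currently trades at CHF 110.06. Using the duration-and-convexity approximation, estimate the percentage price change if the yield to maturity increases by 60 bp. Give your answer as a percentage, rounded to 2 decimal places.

Duration effect: -D_mod·Δy = -13.066 × (+0.006) = -0.078396
Convexity effect: ½·C·(Δy)² = 0.5 × 225.6 × (0.006)² = +0.0040608
ΔP/P ≈ -0.078396 + 0.0040608 = -0.0743352
= -7.43352%.

-7.43%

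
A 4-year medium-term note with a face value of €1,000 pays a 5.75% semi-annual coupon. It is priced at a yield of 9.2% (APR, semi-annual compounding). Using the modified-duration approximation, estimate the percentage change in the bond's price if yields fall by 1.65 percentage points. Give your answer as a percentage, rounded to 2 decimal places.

+5.68%

Periodic yield y = 0.046. Modified duration first:
  t   CF        PV=CF/(1+0.046)^t    t·PV
  1        28.75        27.4857        27.4857
  2        28.75        26.2769        52.5538
  3        28.75        25.1213        75.3640
  4        28.75        24.0166        96.0663
  5        28.75        22.9604       114.8020
  6        28.75        21.9507       131.7040
  7        28.75        20.9853       146.8974
  8     1,028.75       717.8875     5,743.0997
  Σ                    886.6844     6,387.9730
P = 886.6844; D_Mac = 7.20434 half-year periods = 3.60217 yrs; D_mod = 3.60217/(1+0.046) = 3.44376 yrs.
ΔP/P ≈ -D_mod · Δy = -3.44376 × (-0.0165) = +0.056822 = +5.6822%.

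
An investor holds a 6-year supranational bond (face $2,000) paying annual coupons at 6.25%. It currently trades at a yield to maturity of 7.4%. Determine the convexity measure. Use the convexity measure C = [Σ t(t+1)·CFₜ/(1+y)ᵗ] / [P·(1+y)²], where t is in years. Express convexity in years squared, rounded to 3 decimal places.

29.675

With y = 0.074:
  t   CF        PV=CF/(1+0.074)^t    t·PV        t(t+1)·PV
  1       125.00       116.3873       116.3873         232.7747
  2       125.00       108.3681       216.7362         650.2086
  3       125.00       100.9014       302.7042       1,210.8167
  4       125.00        93.9492       375.7966       1,878.9831
  5       125.00        87.4759       437.3797       2,624.2781
  6     2,125.00     1,384.6284     8,307.7706      58,154.3943
  Σ                  1,891.7104     9,756.7746      64,751.4555
P = 1,891.7104.
Convexity = Σ t(t+1)·PV / [P·(1+y)²] = 64,751.4555 / (1,891.7104 × 1.153476) = 29.67470.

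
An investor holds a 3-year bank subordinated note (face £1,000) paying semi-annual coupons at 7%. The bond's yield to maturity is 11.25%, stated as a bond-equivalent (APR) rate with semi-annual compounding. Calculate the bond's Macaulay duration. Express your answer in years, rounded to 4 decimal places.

2.7411 years

Periodic yield y = 0.05625. Discount each cash flow and weight by its period:
  t   CF        PV=CF/(1+0.05625)^t    t·PV
  1        35.00        33.1361        33.1361
  2        35.00        31.3715        62.7429
  3        35.00        29.7008        89.1023
  4        35.00        28.1191       112.4763
  5        35.00        26.6216       133.1081
  6     1,035.00       745.3153     4,471.8916
  Σ                    894.2643     4,902.4574
Price P = Σ PV = 894.2643.
Macaulay duration = Σ(t·PV) / P = 4,902.4574 / 894.2643 = 5.48211 half-year periods.
In years: 5.48211 / 2 = 2.74106 years.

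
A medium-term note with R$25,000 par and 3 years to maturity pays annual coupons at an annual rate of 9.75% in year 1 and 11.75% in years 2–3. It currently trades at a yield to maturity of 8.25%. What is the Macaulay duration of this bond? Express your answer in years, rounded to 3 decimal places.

Periodic yield y = 0.0825. Discount each cash flow and weight by its year:
  t   CF        PV=CF/(1+0.0825)^t    t·PV
  1     2,437.50     2,251.7321     2,251.7321
  2     2,937.50     2,506.8137     5,013.6275
  3    27,937.50    22,024.3868    66,073.1604
  Σ                 26,782.9326    73,338.5199
Price P = Σ PV = 26,782.9326.
Macaulay duration = Σ(t·PV) / P = 73,338.5199 / 26,782.9326 = 2.73826 years.

2.738 years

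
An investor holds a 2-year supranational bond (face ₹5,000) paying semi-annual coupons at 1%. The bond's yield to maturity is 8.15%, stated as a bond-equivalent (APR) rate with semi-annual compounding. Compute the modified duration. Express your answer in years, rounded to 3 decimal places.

Periodic yield y = 0.04075. First find Macaulay duration:
  t   CF        PV=CF/(1+0.04075)^t    t·PV
  1        25.00        24.0211        24.0211
  2        25.00        23.0806        46.1612
  3        25.00        22.1769        66.5307
  4     5,025.00     4,283.0228    17,132.0913
  Σ                  4,352.3015    17,268.8043
P = 4,352.3015; Macaulay duration = 17,268.8043 / 4,352.3015 = 3.96774 half-year periods = 1.98387 years.
Modified duration = D_Mac / (1 + y) = 1.98387 / 1.04075 = 1.90619 years.

1.906 years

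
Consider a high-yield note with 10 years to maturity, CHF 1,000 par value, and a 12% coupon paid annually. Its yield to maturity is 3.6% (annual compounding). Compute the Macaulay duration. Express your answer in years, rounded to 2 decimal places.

7.19 years

Periodic yield y = 0.036. Discount each cash flow and weight by its year:
  t   CF        PV=CF/(1+0.036)^t    t·PV
  1       120.00       115.8301       115.8301
  2       120.00       111.8051       223.6103
  3       120.00       107.9200       323.7600
  4       120.00       104.1699       416.6796
  5       120.00       100.5501       502.7505
  6       120.00        97.0561       582.3364
  7       120.00        93.6835       655.7843
  8       120.00        90.4281       723.4245
  9       120.00        87.2858       785.5719
  10    1,120.00       786.3583     7,863.5829
  Σ                  1,695.0869    12,193.3304
Price P = Σ PV = 1,695.0869.
Macaulay duration = Σ(t·PV) / P = 12,193.3304 / 1,695.0869 = 7.19334 years.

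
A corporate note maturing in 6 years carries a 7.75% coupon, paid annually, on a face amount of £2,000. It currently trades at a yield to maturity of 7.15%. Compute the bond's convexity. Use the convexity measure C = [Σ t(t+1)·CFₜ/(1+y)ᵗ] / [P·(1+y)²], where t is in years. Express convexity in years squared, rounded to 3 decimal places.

28.820

With y = 0.0715:
  t   CF        PV=CF/(1+0.0715)^t    t·PV        t(t+1)·PV
  1       155.00       144.6570       144.6570         289.3140
  2       155.00       135.0042       270.0084         810.0253
  3       155.00       125.9955       377.9866       1,511.9465
  4       155.00       117.5880       470.3520       2,351.7600
  5       155.00       109.7415       548.7074       3,292.2445
  6     2,155.00     1,423.9483     8,543.6898      59,805.8287
  Σ                  2,056.9346    10,355.4013      68,061.1190
P = 2,056.9346.
Convexity = Σ t(t+1)·PV / [P·(1+y)²] = 68,061.1190 / (2,056.9346 × 1.148112) = 28.82002.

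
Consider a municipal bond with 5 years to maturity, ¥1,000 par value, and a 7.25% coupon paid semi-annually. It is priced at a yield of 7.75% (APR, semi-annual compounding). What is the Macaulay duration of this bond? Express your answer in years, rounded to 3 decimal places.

4.273 years

Periodic yield y = 0.03875. Discount each cash flow and weight by its period:
  t   CF        PV=CF/(1+0.03875)^t    t·PV
  1        36.25        34.8977        34.8977
  2        36.25        33.5959        67.1917
  3        36.25        32.3426        97.0278
  4        36.25        31.1361       124.5443
  5        36.25        29.9746       149.8728
  6        36.25        28.8564       173.1383
  7        36.25        27.7799       194.4593
  8        36.25        26.7436       213.9487
  9        36.25        25.7459       231.7134
  10    1,036.25       708.5234     7,085.2336
  Σ                    979.5960     8,372.0277
Price P = Σ PV = 979.5960.
Macaulay duration = Σ(t·PV) / P = 8,372.0277 / 979.5960 = 8.54641 half-year periods.
In years: 8.54641 / 2 = 4.27320 years.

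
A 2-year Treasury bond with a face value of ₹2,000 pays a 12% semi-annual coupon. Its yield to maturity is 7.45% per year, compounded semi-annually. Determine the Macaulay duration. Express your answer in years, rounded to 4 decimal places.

Periodic yield y = 0.03725. Discount each cash flow and weight by its period:
  t   CF        PV=CF/(1+0.03725)^t    t·PV
  1       120.00       115.6905       115.6905
  2       120.00       111.5358       223.0716
  3       120.00       107.5303       322.5909
  4     2,120.00     1,831.4796     7,325.9184
  Σ                  2,166.2363     7,987.2715
Price P = Σ PV = 2,166.2363.
Macaulay duration = Σ(t·PV) / P = 7,987.2715 / 2,166.2363 = 3.68717 half-year periods.
In years: 3.68717 / 2 = 1.84358 years.

1.8436 years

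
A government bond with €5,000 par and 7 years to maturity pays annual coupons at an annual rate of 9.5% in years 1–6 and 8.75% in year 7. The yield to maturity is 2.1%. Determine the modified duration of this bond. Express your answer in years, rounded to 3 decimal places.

Periodic yield y = 0.021. First find Macaulay duration:
  t   CF        PV=CF/(1+0.021)^t    t·PV
  1       475.00       465.2302       465.2302
  2       475.00       455.6613       911.3226
  3       475.00       446.2892     1,338.8676
  4       475.00       437.1099     1,748.4396
  5       475.00       428.1194     2,140.5970
  6       475.00       419.3138     2,515.8828
  7     5,437.50     4,701.3120    32,909.1841
  Σ                  7,353.0358    42,029.5238
P = 7,353.0358; Macaulay duration = 42,029.5238 / 7,353.0358 = 5.71594 years.
Modified duration = D_Mac / (1 + y) = 5.71594 / 1.021 = 5.59838 years.

5.598 years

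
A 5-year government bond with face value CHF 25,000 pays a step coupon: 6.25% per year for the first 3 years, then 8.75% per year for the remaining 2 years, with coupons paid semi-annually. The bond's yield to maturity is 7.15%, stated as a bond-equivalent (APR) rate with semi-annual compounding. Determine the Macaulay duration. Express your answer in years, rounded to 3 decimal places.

4.351 years

Periodic yield y = 0.03575. Discount each cash flow and weight by its period:
  t   CF        PV=CF/(1+0.03575)^t    t·PV
  1       781.25       754.2843       754.2843
  2       781.25       728.2494     1,456.4988
  3       781.25       703.1131     2,109.3394
  4       781.25       678.8444     2,715.3777
  5       781.25       655.4134     3,277.0670
  6       781.25       632.7911     3,796.7467
  7     1,093.75       855.3295     5,987.3068
  8     1,093.75       825.8069     6,606.4555
  9     1,093.75       797.3033     7,175.7301
  10   26,093.75    18,364.8370   183,648.3698
  Σ                 24,995.9727   217,527.1763
Price P = Σ PV = 24,995.9727.
Macaulay duration = Σ(t·PV) / P = 217,527.1763 / 24,995.9727 = 8.70249 half-year periods.
In years: 8.70249 / 2 = 4.35124 years.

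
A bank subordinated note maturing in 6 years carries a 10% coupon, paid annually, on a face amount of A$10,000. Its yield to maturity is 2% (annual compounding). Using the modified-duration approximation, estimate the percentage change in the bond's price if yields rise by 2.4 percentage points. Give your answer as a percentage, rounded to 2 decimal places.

-11.79%

Periodic yield y = 0.02. Modified duration first:
  t   CF        PV=CF/(1+0.02)^t    t·PV
  1     1,000.00       980.3922       980.3922
  2     1,000.00       961.1688     1,922.3376
  3     1,000.00       942.3223     2,826.9670
  4     1,000.00       923.8454     3,695.3817
  5     1,000.00       905.7308     4,528.6540
  6    11,000.00     9,767.6852    58,606.1112
  Σ                 14,481.1447    72,559.8437
P = 14,481.1447; D_Mac = 5.01064 yrs; D_mod = 5.01064/(1+0.02) = 4.91239 yrs.
ΔP/P ≈ -D_mod · Δy = -4.91239 × (+0.024) = -0.117897 = -11.7897%.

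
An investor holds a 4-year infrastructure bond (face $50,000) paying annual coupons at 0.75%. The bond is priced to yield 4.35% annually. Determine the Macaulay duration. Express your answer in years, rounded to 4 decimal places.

3.9518 years

Periodic yield y = 0.0435. Discount each cash flow and weight by its year:
  t   CF        PV=CF/(1+0.0435)^t    t·PV
  1       375.00       359.3675       359.3675
  2       375.00       344.3867       688.7734
  3       375.00       330.0304       990.0911
  4    50,375.00    42,485.9414   169,943.7655
  Σ                 43,519.7260   171,981.9975
Price P = Σ PV = 43,519.7260.
Macaulay duration = Σ(t·PV) / P = 171,981.9975 / 43,519.7260 = 3.95182 years.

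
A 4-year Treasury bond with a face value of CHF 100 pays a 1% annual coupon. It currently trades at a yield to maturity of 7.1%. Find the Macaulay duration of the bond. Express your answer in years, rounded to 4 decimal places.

Periodic yield y = 0.071. Discount each cash flow and weight by its year:
  t   CF        PV=CF/(1+0.071)^t    t·PV
  1         1.00         0.9337         0.9337
  2         1.00         0.8718         1.7436
  3         1.00         0.8140         2.4420
  4       101.00        76.7650       307.0602
  Σ                     79.3846       312.1795
Price P = Σ PV = 79.3846.
Macaulay duration = Σ(t·PV) / P = 312.1795 / 79.3846 = 3.93250 years.

3.9325 years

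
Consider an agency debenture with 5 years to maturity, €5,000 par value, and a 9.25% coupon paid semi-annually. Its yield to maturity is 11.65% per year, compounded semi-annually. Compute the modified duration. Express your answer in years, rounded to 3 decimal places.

3.841 years

Periodic yield y = 0.05825. First find Macaulay duration:
  t   CF        PV=CF/(1+0.05825)^t    t·PV
  1       231.25       218.5211       218.5211
  2       231.25       206.4929       412.9859
  3       231.25       195.1268       585.3804
  4       231.25       184.3863       737.5452
  5       231.25       174.2370       871.1849
  6       231.25       164.6463       987.8780
  7       231.25       155.5836     1,089.0852
  8       231.25       147.0197     1,176.1576
  9       231.25       138.9272     1,250.3447
  10    5,231.25     2,969.7692    29,697.6923
  Σ                  4,554.7102    37,026.7753
P = 4,554.7102; Macaulay duration = 37,026.7753 / 4,554.7102 = 8.12934 half-year periods = 4.06467 years.
Modified duration = D_Mac / (1 + y) = 4.06467 / 1.05825 = 3.84093 years.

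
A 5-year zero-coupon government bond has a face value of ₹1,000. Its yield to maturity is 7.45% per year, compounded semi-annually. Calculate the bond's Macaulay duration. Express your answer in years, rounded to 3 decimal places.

A zero-coupon bond has a single cash flow at maturity, so its Macaulay duration equals its maturity: 5 years.
(Equivalently: 10 semi-annual periods ÷ 2 = 5 years.)

5.000 years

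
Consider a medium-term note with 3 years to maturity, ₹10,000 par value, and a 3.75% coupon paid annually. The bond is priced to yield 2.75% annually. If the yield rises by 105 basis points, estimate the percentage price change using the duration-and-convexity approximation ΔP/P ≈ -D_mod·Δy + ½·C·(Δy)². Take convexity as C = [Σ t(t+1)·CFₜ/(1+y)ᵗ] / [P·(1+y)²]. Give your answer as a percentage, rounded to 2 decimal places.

-2.90%

With y = 0.0275:
  t   CF        PV=CF/(1+0.0275)^t    t·PV        t(t+1)·PV
  1       375.00       364.9635       364.9635         729.9270
  2       375.00       355.1956       710.3912       2,131.1737
  3    10,375.00     9,564.0671    28,692.2013     114,768.8050
  Σ                 10,284.2262    29,767.5560     117,629.9058
P = 10,284.2262; D_Mac = 2.89449 yrs; D_mod = 2.81702 yrs; C = 10.83384.
Duration effect: -2.81702 × (+0.0105) = -0.029579
Convexity effect: 0.5 × 10.83384 × (0.0105)² = +0.0005972
ΔP/P ≈ -0.029579 + 0.0005972 = -0.028981 = -2.8981%.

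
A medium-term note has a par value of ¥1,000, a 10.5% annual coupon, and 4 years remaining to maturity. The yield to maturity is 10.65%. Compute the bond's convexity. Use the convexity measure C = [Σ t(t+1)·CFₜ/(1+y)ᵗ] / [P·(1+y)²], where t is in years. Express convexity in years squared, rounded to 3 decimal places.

13.440

With y = 0.1065:
  t   CF        PV=CF/(1+0.1065)^t    t·PV        t(t+1)·PV
  1       105.00        94.8938        94.8938         189.7876
  2       105.00        85.7603       171.5207         514.5620
  3       105.00        77.5060       232.5179         930.0714
  4     1,105.00       737.1512     2,948.6050      14,743.0250
  Σ                    995.3113     3,447.5373      16,377.4460
P = 995.3113.
Convexity = Σ t(t+1)·PV / [P·(1+y)²] = 16,377.4460 / (995.3113 × 1.224342) = 13.43954.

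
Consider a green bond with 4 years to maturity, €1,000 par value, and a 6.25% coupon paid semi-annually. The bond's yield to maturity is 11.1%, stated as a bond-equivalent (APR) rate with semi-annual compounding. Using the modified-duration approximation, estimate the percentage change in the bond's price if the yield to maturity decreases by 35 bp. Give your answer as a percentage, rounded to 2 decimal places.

+1.18%

Periodic yield y = 0.0555. Modified duration first:
  t   CF        PV=CF/(1+0.0555)^t    t·PV
  1        31.25        29.6068        29.6068
  2        31.25        28.0500        56.1001
  3        31.25        26.5751        79.7254
  4        31.25        25.1778       100.7110
  5        31.25        23.8539       119.2693
  6        31.25        22.5996       135.5976
  7        31.25        21.4113       149.8789
  8     1,031.25       669.4190     5,355.3523
  Σ                    846.6935     6,026.2414
P = 846.6935; D_Mac = 7.11738 half-year periods = 3.55869 yrs; D_mod = 3.55869/(1+0.0555) = 3.37157 yrs.
ΔP/P ≈ -D_mod · Δy = -3.37157 × (-0.0035) = +0.011800 = +1.1800%.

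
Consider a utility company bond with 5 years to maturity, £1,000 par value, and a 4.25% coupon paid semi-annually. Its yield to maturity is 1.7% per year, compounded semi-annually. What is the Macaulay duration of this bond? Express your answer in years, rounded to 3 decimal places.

4.587 years

Periodic yield y = 0.0085. Discount each cash flow and weight by its period:
  t   CF        PV=CF/(1+0.0085)^t    t·PV
  1        21.25        21.0709        21.0709
  2        21.25        20.8933        41.7866
  3        21.25        20.7172        62.1516
  4        21.25        20.5426        82.1704
  5        21.25        20.3695       101.8473
  6        21.25        20.1978       121.1866
  7        21.25        20.0275       140.1928
  8        21.25        19.8587       158.8699
  9        21.25        19.6914       177.2223
  10    1,021.25       938.3677     9,383.6769
  Σ                  1,121.7366    10,290.1753
Price P = Σ PV = 1,121.7366.
Macaulay duration = Σ(t·PV) / P = 10,290.1753 / 1,121.7366 = 9.17343 half-year periods.
In years: 9.17343 / 2 = 4.58672 years.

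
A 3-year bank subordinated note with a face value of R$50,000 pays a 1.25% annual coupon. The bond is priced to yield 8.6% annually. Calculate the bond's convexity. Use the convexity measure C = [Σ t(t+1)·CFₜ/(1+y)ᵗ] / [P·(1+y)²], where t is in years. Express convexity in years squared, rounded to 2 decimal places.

With y = 0.086:
  t   CF        PV=CF/(1+0.086)^t    t·PV        t(t+1)·PV
  1       625.00       575.5064       575.5064       1,151.0129
  2       625.00       529.9323     1,059.8645       3,179.5936
  3    50,625.00    39,525.3351   118,576.0053     474,304.0210
  Σ                 40,630.7738   120,211.3762     478,634.6275
P = 40,630.7738.
Convexity = Σ t(t+1)·PV / [P·(1+y)²] = 478,634.6275 / (40,630.7738 × 1.179396) = 9.98825.

9.99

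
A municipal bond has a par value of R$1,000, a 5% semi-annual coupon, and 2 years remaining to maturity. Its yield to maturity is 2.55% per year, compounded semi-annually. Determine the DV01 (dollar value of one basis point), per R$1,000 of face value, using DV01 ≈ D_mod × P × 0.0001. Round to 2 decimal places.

R$0.20

Periodic yield y = 0.01275.
  t   CF        PV=CF/(1+0.01275)^t    t·PV
  1        25.00        24.6853        24.6853
  2        25.00        24.3745        48.7490
  3        25.00        24.0676        72.2029
  4     1,025.00       974.3497     3,897.3988
  Σ                  1,047.4771     4,043.0359
P = 1,047.4771; D_Mac = 3.85978 half-year periods = 1.92989 yrs; D_mod = 1.90560 yrs.
DV01 ≈ 1.90560 × 1,047.4771 × 0.0001 = 0.199607.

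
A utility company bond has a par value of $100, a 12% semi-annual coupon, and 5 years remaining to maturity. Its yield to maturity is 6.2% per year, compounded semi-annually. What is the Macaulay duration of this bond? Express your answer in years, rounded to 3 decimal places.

4.029 years

Periodic yield y = 0.031. Discount each cash flow and weight by its period:
  t   CF        PV=CF/(1+0.031)^t    t·PV
  1         6.00         5.8196         5.8196
  2         6.00         5.6446        11.2892
  3         6.00         5.4749        16.4247
  4         6.00         5.3103        21.2411
  5         6.00         5.1506        25.7530
  6         6.00         4.9957        29.9744
  7         6.00         4.8455        33.9187
  8         6.00         4.6998        37.5986
  9         6.00         4.5585        41.0266
  10      106.00        78.1123       781.1226
  Σ                    124.6118     1,004.1685
Price P = Σ PV = 124.6118.
Macaulay duration = Σ(t·PV) / P = 1,004.1685 / 124.6118 = 8.05837 half-year periods.
In years: 8.05837 / 2 = 4.02919 years.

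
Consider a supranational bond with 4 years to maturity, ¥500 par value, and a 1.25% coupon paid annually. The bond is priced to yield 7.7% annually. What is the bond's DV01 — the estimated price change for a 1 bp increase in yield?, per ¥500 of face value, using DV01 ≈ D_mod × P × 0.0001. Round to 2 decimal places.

¥0.14

Periodic yield y = 0.077.
  t   CF        PV=CF/(1+0.077)^t    t·PV
  1         6.25         5.8032         5.8032
  2         6.25         5.3883        10.7765
  3         6.25         5.0030        15.0091
  4       506.25       376.2723     1,505.0891
  Σ                    392.4667     1,536.6779
P = 392.4667; D_Mac = 3.91543 yrs; D_mod = 3.63550 yrs.
DV01 ≈ 3.63550 × 392.4667 × 0.0001 = 0.142681.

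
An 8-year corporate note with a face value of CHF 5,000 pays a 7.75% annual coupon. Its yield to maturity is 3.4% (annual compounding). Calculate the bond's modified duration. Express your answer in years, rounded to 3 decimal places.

Periodic yield y = 0.034. First find Macaulay duration:
  t   CF        PV=CF/(1+0.034)^t    t·PV
  1       387.50       374.7582       374.7582
  2       387.50       362.4354       724.8708
  3       387.50       350.5178     1,051.5534
  4       387.50       338.9921     1,355.9683
  5       387.50       327.8453     1,639.2267
  6       387.50       317.0651     1,902.3907
  7       387.50       306.6394     2,146.4757
  8     5,387.50     4,123.0915    32,984.7320
  Σ                  6,501.3449    42,179.9760
P = 6,501.3449; Macaulay duration = 42,179.9760 / 6,501.3449 = 6.48788 years.
Modified duration = D_Mac / (1 + y) = 6.48788 / 1.034 = 6.27455 years.

6.275 years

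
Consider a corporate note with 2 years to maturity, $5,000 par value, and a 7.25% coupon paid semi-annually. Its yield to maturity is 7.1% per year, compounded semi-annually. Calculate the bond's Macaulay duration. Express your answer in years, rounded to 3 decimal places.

1.898 years

Periodic yield y = 0.0355. Discount each cash flow and weight by its period:
  t   CF        PV=CF/(1+0.0355)^t    t·PV
  1       181.25       175.0362       175.0362
  2       181.25       169.0355       338.0709
  3       181.25       163.2404       489.7213
  4     5,181.25     4,506.4456    18,025.7825
  Σ                  5,013.7577    19,028.6109
Price P = Σ PV = 5,013.7577.
Macaulay duration = Σ(t·PV) / P = 19,028.6109 / 5,013.7577 = 3.79528 half-year periods.
In years: 3.79528 / 2 = 1.89764 years.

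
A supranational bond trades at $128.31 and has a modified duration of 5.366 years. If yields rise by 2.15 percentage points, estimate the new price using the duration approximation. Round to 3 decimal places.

Duration approximation: ΔP/P ≈ -D_mod · Δy = -5.366 × (+0.0215) = -0.115369.
New price ≈ 128.31 × (1 - 0.115369) = 113.50700361.

$113.507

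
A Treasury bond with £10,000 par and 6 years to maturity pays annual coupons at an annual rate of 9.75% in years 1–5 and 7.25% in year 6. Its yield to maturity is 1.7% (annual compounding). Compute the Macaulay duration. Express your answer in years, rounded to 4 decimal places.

5.0185 years

Periodic yield y = 0.017. Discount each cash flow and weight by its year:
  t   CF        PV=CF/(1+0.017)^t    t·PV
  1       975.00       958.7021       958.7021
  2       975.00       942.6766     1,885.3531
  3       975.00       926.9189     2,780.7568
  4       975.00       911.4247     3,645.6989
  5       975.00       896.1895     4,480.9475
  6    10,725.00     9,693.2984    58,159.7905
  Σ                 14,329.2102    71,911.2489
Price P = Σ PV = 14,329.2102.
Macaulay duration = Σ(t·PV) / P = 71,911.2489 / 14,329.2102 = 5.01851 years.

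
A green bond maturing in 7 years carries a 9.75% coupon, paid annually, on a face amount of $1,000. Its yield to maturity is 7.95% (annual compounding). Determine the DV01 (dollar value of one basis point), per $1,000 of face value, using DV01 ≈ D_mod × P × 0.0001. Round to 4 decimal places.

$0.5537

Periodic yield y = 0.0795.
  t   CF        PV=CF/(1+0.0795)^t    t·PV
  1        97.50        90.3196        90.3196
  2        97.50        83.6680       167.3360
  3        97.50        77.5062       232.5187
  4        97.50        71.7983       287.1931
  5        97.50        66.5107       332.5534
  6        97.50        61.6125       369.6749
  7     1,097.50       642.4599     4,497.2191
  Σ                  1,093.8751     5,976.8148
P = 1,093.8751; D_Mac = 5.46389 yrs; D_mod = 5.06150 yrs.
DV01 ≈ 5.06150 × 1,093.8751 × 0.0001 = 0.553665.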